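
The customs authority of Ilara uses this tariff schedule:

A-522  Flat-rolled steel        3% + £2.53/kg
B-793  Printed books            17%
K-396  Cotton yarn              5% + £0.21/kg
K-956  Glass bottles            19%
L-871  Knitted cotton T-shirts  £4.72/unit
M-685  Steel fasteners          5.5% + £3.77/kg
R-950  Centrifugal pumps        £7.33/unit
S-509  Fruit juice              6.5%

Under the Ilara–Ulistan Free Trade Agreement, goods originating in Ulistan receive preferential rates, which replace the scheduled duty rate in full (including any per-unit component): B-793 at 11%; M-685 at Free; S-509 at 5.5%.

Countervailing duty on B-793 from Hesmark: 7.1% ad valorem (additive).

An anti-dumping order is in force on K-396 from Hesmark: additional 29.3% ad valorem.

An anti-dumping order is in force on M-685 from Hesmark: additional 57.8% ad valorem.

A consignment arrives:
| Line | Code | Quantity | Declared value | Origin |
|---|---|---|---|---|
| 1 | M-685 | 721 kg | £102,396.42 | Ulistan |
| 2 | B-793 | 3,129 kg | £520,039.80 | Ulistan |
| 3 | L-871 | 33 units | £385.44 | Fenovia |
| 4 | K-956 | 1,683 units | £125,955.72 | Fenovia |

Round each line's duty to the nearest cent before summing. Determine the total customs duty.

Line 1 (M-685, Ulistan, 721 kg, £102,396.42):
Base rate for M-685 is 5.5% + £3.77/kg.
Origin Ulistan qualifies under the Ilara–Ulistan agreement and M-685 is covered: preferential rate Free applies instead.
The additional-duty order on M-685 targets Hesmark, not Ulistan; it does not apply.
Duty = £102,396.42 × 0% = £0.00.
Line 2 (B-793, Ulistan, 3,129 kg, £520,039.80):
Base rate for B-793 is 17%.
Origin Ulistan qualifies under the Ilara–Ulistan agreement and B-793 is covered: preferential rate 11% applies instead.
The additional-duty order on B-793 targets Hesmark, not Ulistan; it does not apply.
Duty = £520,039.80 × 11% = £57,204.38.
Line 3 (L-871, Fenovia, 33 units, £385.44):
Base rate for L-871 is £4.72/unit.
Duty = 33 × £4.72 = £155.76.
Line 4 (K-956, Fenovia, 1,683 units, £125,955.72):
Base rate for K-956 is 19%.
Duty = £125,955.72 × 19% = £23,931.59.
Total = £0.00 + £57,204.38 + £155.76 + £23,931.59 = £81,291.73.

£81,291.73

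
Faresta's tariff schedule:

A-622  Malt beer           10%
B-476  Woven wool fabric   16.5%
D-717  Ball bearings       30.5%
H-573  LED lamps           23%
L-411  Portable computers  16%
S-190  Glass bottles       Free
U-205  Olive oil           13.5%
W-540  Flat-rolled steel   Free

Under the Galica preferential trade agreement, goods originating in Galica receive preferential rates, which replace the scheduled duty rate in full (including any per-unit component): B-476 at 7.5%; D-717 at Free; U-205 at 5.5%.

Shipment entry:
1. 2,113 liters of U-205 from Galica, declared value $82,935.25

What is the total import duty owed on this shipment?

Line 1 (U-205, Galica, 2,113 liters, $82,935.25):
Base rate for U-205 is 13.5%.
Origin Galica qualifies under the Faresta–Galica agreement and U-205 is covered: preferential rate 5.5% applies instead.
Duty = $82,935.25 × 5.5% = $4,561.44.

$4,561.44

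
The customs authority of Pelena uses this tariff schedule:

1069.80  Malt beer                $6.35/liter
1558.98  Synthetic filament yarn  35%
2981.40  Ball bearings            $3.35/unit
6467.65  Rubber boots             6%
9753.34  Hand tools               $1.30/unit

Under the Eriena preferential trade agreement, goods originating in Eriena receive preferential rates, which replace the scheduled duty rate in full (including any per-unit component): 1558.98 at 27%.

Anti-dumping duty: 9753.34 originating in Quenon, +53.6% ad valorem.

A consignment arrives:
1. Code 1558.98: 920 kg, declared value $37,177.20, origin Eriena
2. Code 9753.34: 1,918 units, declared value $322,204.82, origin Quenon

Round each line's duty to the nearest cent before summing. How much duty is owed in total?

Line 1 (1558.98, Eriena, 920 kg, $37,177.20):
Base rate for 1558.98 is 35%.
Origin Eriena qualifies under the Pelena–Eriena agreement and 1558.98 is covered: preferential rate 27% applies instead.
Duty = $37,177.20 × 27% = $10,037.84.
Line 2 (9753.34, Quenon, 1,918 units, $322,204.82):
Base rate for 9753.34 is $1.30/unit.
Additional duty on 9753.34 from Quenon: +53.6% ad valorem. Applied ad valorem rate = 53.6%.
Duty = $322,204.82 × 53.6% + 1,918 × $1.30 = $175,195.18.
Total = $10,037.84 + $175,195.18 = $185,233.02.

$185,233.02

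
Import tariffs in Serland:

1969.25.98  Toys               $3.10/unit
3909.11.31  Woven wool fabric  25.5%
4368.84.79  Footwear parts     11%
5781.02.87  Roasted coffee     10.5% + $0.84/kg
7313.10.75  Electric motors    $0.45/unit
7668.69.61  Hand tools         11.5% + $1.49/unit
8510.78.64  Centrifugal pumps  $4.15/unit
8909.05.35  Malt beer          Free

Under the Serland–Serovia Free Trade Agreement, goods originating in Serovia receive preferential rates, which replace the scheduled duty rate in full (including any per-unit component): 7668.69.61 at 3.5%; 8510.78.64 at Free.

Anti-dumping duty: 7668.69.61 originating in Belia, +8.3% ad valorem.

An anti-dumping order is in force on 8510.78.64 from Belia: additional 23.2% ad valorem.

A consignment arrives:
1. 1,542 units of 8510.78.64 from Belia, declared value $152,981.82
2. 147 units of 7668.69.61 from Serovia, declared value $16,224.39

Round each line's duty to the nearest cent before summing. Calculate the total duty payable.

Line 1 (8510.78.64, Belia, 1,542 units, $152,981.82):
Base rate for 8510.78.64 is $4.15/unit.
8510.78.64 has an FTA preferential rate, but origin Belia is not Serovia; base rate stands.
Additional duty on 8510.78.64 from Belia: +23.2% ad valorem. Applied ad valorem rate = 23.2%.
Duty = $152,981.82 × 23.2% + 1,542 × $4.15 = $41,891.08.
Line 2 (7668.69.61, Serovia, 147 units, $16,224.39):
Base rate for 7668.69.61 is 11.5% + $1.49/unit.
Origin Serovia qualifies under the Serland–Serovia agreement and 7668.69.61 is covered: preferential rate 3.5% applies instead.
The additional-duty order on 7668.69.61 targets Belia, not Serovia; it does not apply.
Duty = $16,224.39 × 3.5% = $567.85.
Total = $41,891.08 + $567.85 = $42,458.93.

$42,458.93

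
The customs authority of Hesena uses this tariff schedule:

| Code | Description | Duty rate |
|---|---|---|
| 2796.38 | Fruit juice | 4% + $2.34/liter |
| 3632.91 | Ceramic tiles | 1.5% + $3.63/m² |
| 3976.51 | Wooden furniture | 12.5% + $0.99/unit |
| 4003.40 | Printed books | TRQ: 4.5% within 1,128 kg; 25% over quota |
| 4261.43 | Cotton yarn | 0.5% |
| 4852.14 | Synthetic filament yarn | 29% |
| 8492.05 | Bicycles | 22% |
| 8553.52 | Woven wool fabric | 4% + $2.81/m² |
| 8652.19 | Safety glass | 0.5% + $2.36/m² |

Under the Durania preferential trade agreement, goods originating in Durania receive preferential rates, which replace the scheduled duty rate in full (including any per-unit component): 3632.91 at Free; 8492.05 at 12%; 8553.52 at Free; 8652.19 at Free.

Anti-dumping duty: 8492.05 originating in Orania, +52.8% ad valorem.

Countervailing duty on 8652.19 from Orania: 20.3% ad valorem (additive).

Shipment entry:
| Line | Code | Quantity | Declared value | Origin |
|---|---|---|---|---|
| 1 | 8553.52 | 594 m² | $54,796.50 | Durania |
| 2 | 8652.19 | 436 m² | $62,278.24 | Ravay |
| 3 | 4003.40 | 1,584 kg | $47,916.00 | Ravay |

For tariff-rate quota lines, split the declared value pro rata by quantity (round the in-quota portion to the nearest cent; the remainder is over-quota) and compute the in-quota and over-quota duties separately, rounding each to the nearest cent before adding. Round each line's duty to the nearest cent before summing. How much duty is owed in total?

Line 1 (8553.52, Durania, 594 m², $54,796.50):
Base rate for 8553.52 is 4% + $2.81/m².
Origin Durania qualifies under the Hesena–Durania agreement and 8553.52 is covered: preferential rate Free applies instead.
Duty = $54,796.50 × 0% = $0.00.
Line 2 (8652.19, Ravay, 436 m², $62,278.24):
Base rate for 8652.19 is 0.5% + $2.36/m².
8652.19 has an FTA preferential rate, but origin Ravay is not Durania; base rate stands.
The additional-duty order on 8652.19 targets Orania, not Ravay; it does not apply.
Duty = $62,278.24 × 0.5% + 436 × $2.36 = $1,340.35.
Line 3 (4003.40, Ravay, 1,584 kg, $47,916.00):
Code 4003.40 is under a tariff-rate quota (threshold 1,128 kg). In-quota: 1,128 kg at 4.5%; over-quota: 456 kg at 25%.
Pro-rata value split: in-quota = $47,916.00 × 1,128/1,584 = $34,122.00; over-quota = $47,916.00 − $34,122.00 = $13,794.00.
In-quota duty = $34,122.00 × 4.5% = $1,535.49. Over-quota duty = $13,794.00 × 25% = $3,448.50.
Line duty = $1,535.49 + $3,448.50 = $4,983.99.
Total = $0.00 + $1,340.35 + $4,983.99 = $6,324.34.

$6,324.34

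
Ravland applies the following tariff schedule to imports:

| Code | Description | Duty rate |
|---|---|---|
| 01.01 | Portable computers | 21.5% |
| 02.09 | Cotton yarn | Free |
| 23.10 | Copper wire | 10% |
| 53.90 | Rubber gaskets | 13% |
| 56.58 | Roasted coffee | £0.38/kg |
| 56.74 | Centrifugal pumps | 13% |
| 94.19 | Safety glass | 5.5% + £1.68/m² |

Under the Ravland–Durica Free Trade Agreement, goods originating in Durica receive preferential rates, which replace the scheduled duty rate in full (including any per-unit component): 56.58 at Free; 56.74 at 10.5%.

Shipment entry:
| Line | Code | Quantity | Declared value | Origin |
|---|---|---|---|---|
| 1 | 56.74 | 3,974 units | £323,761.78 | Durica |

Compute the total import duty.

Line 1 (56.74, Durica, 3,974 units, £323,761.78):
Base rate for 56.74 is 13%.
Origin Durica qualifies under the Ravland–Durica agreement and 56.74 is covered: preferential rate 10.5% applies instead.
Duty = £323,761.78 × 10.5% = £33,994.99.

£33,994.99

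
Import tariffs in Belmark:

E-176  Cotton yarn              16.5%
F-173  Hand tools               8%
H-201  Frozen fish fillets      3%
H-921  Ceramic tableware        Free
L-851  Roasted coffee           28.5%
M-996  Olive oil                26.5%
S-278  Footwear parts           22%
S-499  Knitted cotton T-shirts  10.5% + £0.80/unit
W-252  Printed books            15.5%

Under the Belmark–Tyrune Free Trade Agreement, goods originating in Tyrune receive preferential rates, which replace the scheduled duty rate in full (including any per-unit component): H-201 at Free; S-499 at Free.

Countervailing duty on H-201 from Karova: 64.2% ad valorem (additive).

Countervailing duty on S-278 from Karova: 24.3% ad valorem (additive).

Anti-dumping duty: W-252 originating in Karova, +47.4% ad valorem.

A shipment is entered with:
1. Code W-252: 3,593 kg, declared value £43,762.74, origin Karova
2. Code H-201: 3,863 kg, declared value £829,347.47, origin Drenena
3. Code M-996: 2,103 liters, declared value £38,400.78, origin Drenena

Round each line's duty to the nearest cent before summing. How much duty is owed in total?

Line 1 (W-252, Karova, 3,593 kg, £43,762.74):
Base rate for W-252 is 15.5%.
Additional duty on W-252 from Karova: +47.4%. Applied ad valorem rate: 15.5% + 47.4% = 62.9%.
Duty = £43,762.74 × 62.9% = £27,526.76.
Line 2 (H-201, Drenena, 3,863 kg, £829,347.47):
Base rate for H-201 is 3%.
H-201 has an FTA preferential rate, but origin Drenena is not Tyrune; base rate stands.
The additional-duty order on H-201 targets Karova, not Drenena; it does not apply.
Duty = £829,347.47 × 3% = £24,880.42.
Line 3 (M-996, Drenena, 2,103 liters, £38,400.78):
Base rate for M-996 is 26.5%.
Duty = £38,400.78 × 26.5% = £10,176.21.
Total = £27,526.76 + £24,880.42 + £10,176.21 = £62,583.39.

£62,583.39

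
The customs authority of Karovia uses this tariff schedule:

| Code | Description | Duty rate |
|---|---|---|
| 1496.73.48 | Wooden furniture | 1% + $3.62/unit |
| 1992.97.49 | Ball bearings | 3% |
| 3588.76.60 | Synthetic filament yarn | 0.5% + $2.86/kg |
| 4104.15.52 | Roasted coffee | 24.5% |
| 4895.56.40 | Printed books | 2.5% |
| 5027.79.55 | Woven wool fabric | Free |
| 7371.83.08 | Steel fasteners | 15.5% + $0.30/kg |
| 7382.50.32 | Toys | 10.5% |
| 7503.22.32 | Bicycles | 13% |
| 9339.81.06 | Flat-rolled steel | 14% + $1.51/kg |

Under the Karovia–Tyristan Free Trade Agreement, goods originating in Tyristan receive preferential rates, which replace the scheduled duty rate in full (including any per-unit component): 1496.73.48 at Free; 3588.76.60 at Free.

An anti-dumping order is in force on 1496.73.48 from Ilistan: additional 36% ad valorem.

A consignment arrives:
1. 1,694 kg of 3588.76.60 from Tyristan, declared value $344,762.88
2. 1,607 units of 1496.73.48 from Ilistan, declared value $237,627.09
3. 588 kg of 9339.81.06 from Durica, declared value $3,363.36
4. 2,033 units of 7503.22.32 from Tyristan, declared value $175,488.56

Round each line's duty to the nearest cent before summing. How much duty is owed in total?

Line 1 (3588.76.60, Tyristan, 1,694 kg, $344,762.88):
Base rate for 3588.76.60 is 0.5% + $2.86/kg.
Origin Tyristan qualifies under the Karovia–Tyristan agreement and 3588.76.60 is covered: preferential rate Free applies instead.
Duty = $344,762.88 × 0% = $0.00.
Line 2 (1496.73.48, Ilistan, 1,607 units, $237,627.09):
Base rate for 1496.73.48 is 1% + $3.62/unit.
1496.73.48 has an FTA preferential rate, but origin Ilistan is not Tyristan; base rate stands.
Additional duty on 1496.73.48 from Ilistan: +36%. Applied ad valorem rate: 1% + 36% = 37%.
Duty = $237,627.09 × 37% + 1,607 × $3.62 = $93,739.36.
Line 3 (9339.81.06, Durica, 588 kg, $3,363.36):
Base rate for 9339.81.06 is 14% + $1.51/kg.
Duty = $3,363.36 × 14% + 588 × $1.51 = $1,358.75.
Line 4 (7503.22.32, Tyristan, 2,033 units, $175,488.56):
Base rate for 7503.22.32 is 13%.
Origin Tyristan is the FTA partner but 7503.22.32 is not on the preference list; base rate stands.
Duty = $175,488.56 × 13% = $22,813.51.
Total = $0.00 + $93,739.36 + $1,358.75 + $22,813.51 = $117,911.62.

$117,911.62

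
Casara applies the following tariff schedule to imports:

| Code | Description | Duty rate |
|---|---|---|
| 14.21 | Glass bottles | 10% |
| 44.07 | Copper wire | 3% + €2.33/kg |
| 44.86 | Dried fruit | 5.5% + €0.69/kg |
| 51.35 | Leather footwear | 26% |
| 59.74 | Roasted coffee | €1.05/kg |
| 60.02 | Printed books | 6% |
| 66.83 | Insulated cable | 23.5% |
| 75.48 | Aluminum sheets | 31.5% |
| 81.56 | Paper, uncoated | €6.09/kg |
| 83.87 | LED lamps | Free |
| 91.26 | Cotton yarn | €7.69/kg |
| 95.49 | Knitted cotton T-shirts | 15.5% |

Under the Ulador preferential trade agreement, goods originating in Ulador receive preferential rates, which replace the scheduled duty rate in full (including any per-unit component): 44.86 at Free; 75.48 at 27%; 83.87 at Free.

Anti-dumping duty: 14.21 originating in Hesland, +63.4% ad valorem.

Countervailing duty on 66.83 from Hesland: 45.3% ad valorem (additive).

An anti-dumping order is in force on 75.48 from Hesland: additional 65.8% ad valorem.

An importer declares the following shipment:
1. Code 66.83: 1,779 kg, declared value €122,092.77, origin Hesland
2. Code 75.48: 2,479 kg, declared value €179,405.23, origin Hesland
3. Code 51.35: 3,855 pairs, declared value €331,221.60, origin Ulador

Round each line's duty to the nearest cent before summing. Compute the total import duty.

Line 1 (66.83, Hesland, 1,779 kg, €122,092.77):
Base rate for 66.83 is 23.5%.
Additional duty on 66.83 from Hesland: +45.3%. Applied ad valorem rate: 23.5% + 45.3% = 68.8%.
Duty = €122,092.77 × 68.8% = €83,999.83.
Line 2 (75.48, Hesland, 2,479 kg, €179,405.23):
Base rate for 75.48 is 31.5%.
75.48 has an FTA preferential rate, but origin Hesland is not Ulador; base rate stands.
Additional duty on 75.48 from Hesland: +65.8%. Applied ad valorem rate: 31.5% + 65.8% = 97.3%.
Duty = €179,405.23 × 97.3% = €174,561.29.
Line 3 (51.35, Ulador, 3,855 pairs, €331,221.60):
Base rate for 51.35 is 26%.
Origin Ulador is the FTA partner but 51.35 is not on the preference list; base rate stands.
Duty = €331,221.60 × 26% = €86,117.62.
Total = €83,999.83 + €174,561.29 + €86,117.62 = €344,678.74.

€344,678.74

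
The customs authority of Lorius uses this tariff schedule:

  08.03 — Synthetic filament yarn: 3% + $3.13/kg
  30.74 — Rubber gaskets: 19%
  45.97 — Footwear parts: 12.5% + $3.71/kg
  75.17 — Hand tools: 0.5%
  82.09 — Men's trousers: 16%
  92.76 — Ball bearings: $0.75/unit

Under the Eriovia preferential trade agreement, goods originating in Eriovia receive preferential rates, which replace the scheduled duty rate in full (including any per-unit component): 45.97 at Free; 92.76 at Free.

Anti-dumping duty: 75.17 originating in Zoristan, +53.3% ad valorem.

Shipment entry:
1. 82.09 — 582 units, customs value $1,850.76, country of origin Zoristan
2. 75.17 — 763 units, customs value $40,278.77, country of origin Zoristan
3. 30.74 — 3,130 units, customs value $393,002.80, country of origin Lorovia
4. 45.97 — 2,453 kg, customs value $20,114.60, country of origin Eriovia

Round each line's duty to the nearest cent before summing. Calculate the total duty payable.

Line 1 (82.09, Zoristan, 582 units, $1,850.76):
Base rate for 82.09 is 16%.
Duty = $1,850.76 × 16% = $296.12.
Line 2 (75.17, Zoristan, 763 units, $40,278.77):
Base rate for 75.17 is 0.5%.
Additional duty on 75.17 from Zoristan: +53.3%. Applied ad valorem rate: 0.5% + 53.3% = 53.8%.
Duty = $40,278.77 × 53.8% = $21,669.98.
Line 3 (30.74, Lorovia, 3,130 units, $393,002.80):
Base rate for 30.74 is 19%.
Duty = $393,002.80 × 19% = $74,670.53.
Line 4 (45.97, Eriovia, 2,453 kg, $20,114.60):
Base rate for 45.97 is 12.5% + $3.71/kg.
Origin Eriovia qualifies under the Lorius–Eriovia agreement and 45.97 is covered: preferential rate Free applies instead.
Duty = $20,114.60 × 0% = $0.00.
Total = $296.12 + $21,669.98 + $74,670.53 + $0.00 = $96,636.63.

$96,636.63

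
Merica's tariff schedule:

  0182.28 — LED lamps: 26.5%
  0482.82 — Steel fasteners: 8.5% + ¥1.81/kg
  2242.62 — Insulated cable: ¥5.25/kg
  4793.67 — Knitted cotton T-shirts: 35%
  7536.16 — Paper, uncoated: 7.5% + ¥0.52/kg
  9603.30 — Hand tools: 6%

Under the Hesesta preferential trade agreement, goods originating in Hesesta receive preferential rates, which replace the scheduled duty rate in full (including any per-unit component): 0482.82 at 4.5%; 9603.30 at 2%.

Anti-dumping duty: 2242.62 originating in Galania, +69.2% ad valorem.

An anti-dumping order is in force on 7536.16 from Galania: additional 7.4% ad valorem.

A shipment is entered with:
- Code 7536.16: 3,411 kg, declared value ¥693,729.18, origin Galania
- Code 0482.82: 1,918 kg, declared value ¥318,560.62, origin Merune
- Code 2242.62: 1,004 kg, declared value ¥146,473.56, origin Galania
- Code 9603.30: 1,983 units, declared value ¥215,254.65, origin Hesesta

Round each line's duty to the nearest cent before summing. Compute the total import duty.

Line 1 (7536.16, Galania, 3,411 kg, ¥693,729.18):
Base rate for 7536.16 is 7.5% + ¥0.52/kg.
Additional duty on 7536.16 from Galania: +7.4%. Applied ad valorem rate: 7.5% + 7.4% = 14.9%.
Duty = ¥693,729.18 × 14.9% + 3,411 × ¥0.52 = ¥105,139.37.
Line 2 (0482.82, Merune, 1,918 kg, ¥318,560.62):
Base rate for 0482.82 is 8.5% + ¥1.81/kg.
0482.82 has an FTA preferential rate, but origin Merune is not Hesesta; base rate stands.
Duty = ¥318,560.62 × 8.5% + 1,918 × ¥1.81 = ¥30,549.23.
Line 3 (2242.62, Galania, 1,004 kg, ¥146,473.56):
Base rate for 2242.62 is ¥5.25/kg.
Additional duty on 2242.62 from Galania: +69.2% ad valorem. Applied ad valorem rate = 69.2%.
Duty = ¥146,473.56 × 69.2% + 1,004 × ¥5.25 = ¥106,630.70.
Line 4 (9603.30, Hesesta, 1,983 units, ¥215,254.65):
Base rate for 9603.30 is 6%.
Origin Hesesta qualifies under the Merica–Hesesta agreement and 9603.30 is covered: preferential rate 2% applies instead.
Duty = ¥215,254.65 × 2% = ¥4,305.09.
Total = ¥105,139.37 + ¥30,549.23 + ¥106,630.70 + ¥4,305.09 = ¥246,624.39.

¥246,624.39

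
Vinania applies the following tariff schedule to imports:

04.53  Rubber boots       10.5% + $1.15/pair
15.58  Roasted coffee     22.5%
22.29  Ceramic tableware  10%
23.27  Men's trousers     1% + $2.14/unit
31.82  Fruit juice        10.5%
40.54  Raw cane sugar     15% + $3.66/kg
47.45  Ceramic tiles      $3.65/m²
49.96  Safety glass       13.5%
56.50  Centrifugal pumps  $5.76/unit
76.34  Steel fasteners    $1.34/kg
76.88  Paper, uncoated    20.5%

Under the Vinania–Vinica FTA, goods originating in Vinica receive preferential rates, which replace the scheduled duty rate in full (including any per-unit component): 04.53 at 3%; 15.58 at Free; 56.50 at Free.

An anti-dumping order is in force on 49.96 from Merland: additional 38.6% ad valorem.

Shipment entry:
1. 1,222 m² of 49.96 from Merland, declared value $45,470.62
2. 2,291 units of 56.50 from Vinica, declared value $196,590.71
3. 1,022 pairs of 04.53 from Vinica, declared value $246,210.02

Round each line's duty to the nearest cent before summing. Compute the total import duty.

Line 1 (49.96, Merland, 1,222 m², $45,470.62):
Base rate for 49.96 is 13.5%.
Additional duty on 49.96 from Merland: +38.6%. Applied ad valorem rate: 13.5% + 38.6% = 52.1%.
Duty = $45,470.62 × 52.1% = $23,690.19.
Line 2 (56.50, Vinica, 2,291 units, $196,590.71):
Base rate for 56.50 is $5.76/unit.
Origin Vinica qualifies under the Vinania–Vinica agreement and 56.50 is covered: preferential rate Free applies instead.
Duty = $196,590.71 × 0% = $0.00.
Line 3 (04.53, Vinica, 1,022 pairs, $246,210.02):
Base rate for 04.53 is 10.5% + $1.15/pair.
Origin Vinica qualifies under the Vinania–Vinica agreement and 04.53 is covered: preferential rate 3% applies instead.
Duty = $246,210.02 × 3% = $7,386.30.
Total = $23,690.19 + $0.00 + $7,386.30 = $31,076.49.

$31,076.49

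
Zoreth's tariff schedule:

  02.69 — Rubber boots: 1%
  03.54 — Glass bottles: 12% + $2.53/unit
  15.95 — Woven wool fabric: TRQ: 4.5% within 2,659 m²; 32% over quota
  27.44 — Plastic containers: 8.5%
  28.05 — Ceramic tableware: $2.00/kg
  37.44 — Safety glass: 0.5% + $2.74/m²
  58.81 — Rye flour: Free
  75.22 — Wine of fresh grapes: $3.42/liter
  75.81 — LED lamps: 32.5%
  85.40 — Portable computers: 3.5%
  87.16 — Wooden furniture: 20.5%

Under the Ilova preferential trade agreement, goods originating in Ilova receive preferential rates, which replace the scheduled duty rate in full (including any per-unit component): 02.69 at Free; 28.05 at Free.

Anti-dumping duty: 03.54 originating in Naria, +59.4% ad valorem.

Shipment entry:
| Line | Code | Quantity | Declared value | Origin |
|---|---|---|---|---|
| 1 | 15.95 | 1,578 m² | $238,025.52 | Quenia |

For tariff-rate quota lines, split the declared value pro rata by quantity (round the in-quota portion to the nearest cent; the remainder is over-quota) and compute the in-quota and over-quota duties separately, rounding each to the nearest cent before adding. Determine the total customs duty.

$10,711.15

Line 1 (15.95, Quenia, 1,578 m², $238,025.52):
Code 15.95 is under a tariff-rate quota (threshold 2,659 m²). Quantity 1,578 m² is within the quota, so the in-quota rate 4.5% applies to the full value.
Duty = $238,025.52 × 4.5% = $10,711.15.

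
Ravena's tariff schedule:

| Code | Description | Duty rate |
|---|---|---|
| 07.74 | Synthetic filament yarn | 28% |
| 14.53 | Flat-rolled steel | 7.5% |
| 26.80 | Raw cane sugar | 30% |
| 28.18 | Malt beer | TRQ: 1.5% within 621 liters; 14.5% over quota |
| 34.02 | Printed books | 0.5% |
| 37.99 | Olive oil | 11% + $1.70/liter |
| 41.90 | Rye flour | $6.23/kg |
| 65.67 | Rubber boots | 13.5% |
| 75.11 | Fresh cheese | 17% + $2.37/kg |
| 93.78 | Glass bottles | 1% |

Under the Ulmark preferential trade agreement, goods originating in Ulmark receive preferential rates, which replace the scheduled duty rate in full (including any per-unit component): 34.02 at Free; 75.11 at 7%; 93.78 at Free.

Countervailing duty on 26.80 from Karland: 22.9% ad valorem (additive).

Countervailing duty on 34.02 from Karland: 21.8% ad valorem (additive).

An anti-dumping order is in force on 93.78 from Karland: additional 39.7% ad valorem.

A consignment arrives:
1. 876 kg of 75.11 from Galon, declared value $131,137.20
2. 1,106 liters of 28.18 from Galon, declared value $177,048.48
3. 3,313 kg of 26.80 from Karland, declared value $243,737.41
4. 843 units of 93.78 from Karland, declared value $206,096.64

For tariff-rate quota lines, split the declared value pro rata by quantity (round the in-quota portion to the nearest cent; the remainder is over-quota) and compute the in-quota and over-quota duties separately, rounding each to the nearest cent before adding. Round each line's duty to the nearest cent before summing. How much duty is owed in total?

Line 1 (75.11, Galon, 876 kg, $131,137.20):
Base rate for 75.11 is 17% + $2.37/kg.
75.11 has an FTA preferential rate, but origin Galon is not Ulmark; base rate stands.
Duty = $131,137.20 × 17% + 876 × $2.37 = $24,369.44.
Line 2 (28.18, Galon, 1,106 liters, $177,048.48):
Code 28.18 is under a tariff-rate quota (threshold 621 liters). In-quota: 621 liters at 1.5%; over-quota: 485 liters at 14.5%.
Pro-rata value split: in-quota = $177,048.48 × 621/1,106 = $99,409.68; over-quota = $177,048.48 − $99,409.68 = $77,638.80.
In-quota duty = $99,409.68 × 1.5% = $1,491.15. Over-quota duty = $77,638.80 × 14.5% = $11,257.63.
Line duty = $1,491.15 + $11,257.63 = $12,748.78.
Line 3 (26.80, Karland, 3,313 kg, $243,737.41):
Base rate for 26.80 is 30%.
Additional duty on 26.80 from Karland: +22.9%. Applied ad valorem rate: 30% + 22.9% = 52.9%.
Duty = $243,737.41 × 52.9% = $128,937.09.
Line 4 (93.78, Karland, 843 units, $206,096.64):
Base rate for 93.78 is 1%.
93.78 has an FTA preferential rate, but origin Karland is not Ulmark; base rate stands.
Additional duty on 93.78 from Karland: +39.7%. Applied ad valorem rate: 1% + 39.7% = 40.7%.
Duty = $206,096.64 × 40.7% = $83,881.33.
Total = $24,369.44 + $12,748.78 + $128,937.09 + $83,881.33 = $249,936.64.

$249,936.64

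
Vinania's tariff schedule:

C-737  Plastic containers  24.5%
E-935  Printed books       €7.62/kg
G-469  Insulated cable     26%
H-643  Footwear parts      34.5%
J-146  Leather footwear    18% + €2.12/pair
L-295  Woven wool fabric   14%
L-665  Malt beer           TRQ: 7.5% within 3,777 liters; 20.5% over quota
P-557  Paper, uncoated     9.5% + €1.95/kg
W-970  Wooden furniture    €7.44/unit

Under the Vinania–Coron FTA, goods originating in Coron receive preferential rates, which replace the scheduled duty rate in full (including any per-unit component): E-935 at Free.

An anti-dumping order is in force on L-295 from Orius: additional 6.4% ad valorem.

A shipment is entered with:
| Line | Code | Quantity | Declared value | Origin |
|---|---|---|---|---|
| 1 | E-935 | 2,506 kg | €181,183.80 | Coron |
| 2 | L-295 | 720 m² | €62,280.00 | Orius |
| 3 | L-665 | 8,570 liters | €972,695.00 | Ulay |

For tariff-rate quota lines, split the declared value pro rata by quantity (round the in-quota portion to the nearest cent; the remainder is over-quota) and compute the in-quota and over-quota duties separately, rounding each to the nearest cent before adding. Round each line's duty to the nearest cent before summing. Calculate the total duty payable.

Line 1 (E-935, Coron, 2,506 kg, €181,183.80):
Base rate for E-935 is €7.62/kg.
Origin Coron qualifies under the Vinania–Coron agreement and E-935 is covered: preferential rate Free applies instead.
Duty = €181,183.80 × 0% = €0.00.
Line 2 (L-295, Orius, 720 m², €62,280.00):
Base rate for L-295 is 14%.
Additional duty on L-295 from Orius: +6.4%. Applied ad valorem rate: 14% + 6.4% = 20.4%.
Duty = €62,280.00 × 20.4% = €12,705.12.
Line 3 (L-665, Ulay, 8,570 liters, €972,695.00):
Code L-665 is under a tariff-rate quota (threshold 3,777 liters). In-quota: 3,777 liters at 7.5%; over-quota: 4,793 liters at 20.5%.
Pro-rata value split: in-quota = €972,695.00 × 3,777/8,570 = €428,689.50; over-quota = €972,695.00 − €428,689.50 = €544,005.50.
In-quota duty = €428,689.50 × 7.5% = €32,151.71. Over-quota duty = €544,005.50 × 20.5% = €111,521.13.
Line duty = €32,151.71 + €111,521.13 = €143,672.84.
Total = €0.00 + €12,705.12 + €143,672.84 = €156,377.96.

€156,377.96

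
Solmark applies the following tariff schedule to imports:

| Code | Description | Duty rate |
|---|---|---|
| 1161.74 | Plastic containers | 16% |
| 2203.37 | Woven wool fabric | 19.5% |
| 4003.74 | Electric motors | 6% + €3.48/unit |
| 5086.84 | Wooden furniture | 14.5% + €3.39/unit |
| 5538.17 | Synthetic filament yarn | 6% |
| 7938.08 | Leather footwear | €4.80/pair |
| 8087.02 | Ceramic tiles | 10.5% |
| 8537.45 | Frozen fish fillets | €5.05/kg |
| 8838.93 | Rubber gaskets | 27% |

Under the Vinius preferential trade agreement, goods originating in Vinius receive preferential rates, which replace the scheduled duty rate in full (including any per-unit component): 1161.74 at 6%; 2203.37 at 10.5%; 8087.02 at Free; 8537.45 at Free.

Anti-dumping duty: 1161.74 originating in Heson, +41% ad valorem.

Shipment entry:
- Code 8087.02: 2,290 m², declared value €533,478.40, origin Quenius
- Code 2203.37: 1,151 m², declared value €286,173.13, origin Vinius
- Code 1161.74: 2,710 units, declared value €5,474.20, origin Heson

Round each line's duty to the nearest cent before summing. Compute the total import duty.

€89,183.70

Line 1 (8087.02, Quenius, 2,290 m², €533,478.40):
Base rate for 8087.02 is 10.5%.
8087.02 has an FTA preferential rate, but origin Quenius is not Vinius; base rate stands.
Duty = €533,478.40 × 10.5% = €56,015.23.
Line 2 (2203.37, Vinius, 1,151 m², €286,173.13):
Base rate for 2203.37 is 19.5%.
Origin Vinius qualifies under the Solmark–Vinius agreement and 2203.37 is covered: preferential rate 10.5% applies instead.
Duty = €286,173.13 × 10.5% = €30,048.18.
Line 3 (1161.74, Heson, 2,710 units, €5,474.20):
Base rate for 1161.74 is 16%.
1161.74 has an FTA preferential rate, but origin Heson is not Vinius; base rate stands.
Additional duty on 1161.74 from Heson: +41%. Applied ad valorem rate: 16% + 41% = 57%.
Duty = €5,474.20 × 57% = €3,120.29.
Total = €56,015.23 + €30,048.18 + €3,120.29 = €89,183.70.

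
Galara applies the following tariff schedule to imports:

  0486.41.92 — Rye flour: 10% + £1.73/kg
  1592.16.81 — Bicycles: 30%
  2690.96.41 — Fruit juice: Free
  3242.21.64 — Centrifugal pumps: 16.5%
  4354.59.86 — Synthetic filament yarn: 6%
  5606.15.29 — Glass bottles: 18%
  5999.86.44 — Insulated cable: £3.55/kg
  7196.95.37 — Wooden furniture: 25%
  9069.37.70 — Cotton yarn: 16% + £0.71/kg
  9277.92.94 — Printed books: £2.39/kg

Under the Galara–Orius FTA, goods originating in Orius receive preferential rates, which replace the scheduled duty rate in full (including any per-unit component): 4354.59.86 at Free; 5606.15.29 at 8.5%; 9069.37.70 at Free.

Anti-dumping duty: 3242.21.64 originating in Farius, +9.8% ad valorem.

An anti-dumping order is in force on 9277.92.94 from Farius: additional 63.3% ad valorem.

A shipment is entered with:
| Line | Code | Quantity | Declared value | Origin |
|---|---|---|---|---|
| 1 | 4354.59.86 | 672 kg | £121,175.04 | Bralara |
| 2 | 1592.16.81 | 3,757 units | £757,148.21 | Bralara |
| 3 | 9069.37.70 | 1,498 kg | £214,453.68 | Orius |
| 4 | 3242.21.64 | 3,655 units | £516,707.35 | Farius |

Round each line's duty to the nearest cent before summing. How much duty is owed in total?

Line 1 (4354.59.86, Bralara, 672 kg, £121,175.04):
Base rate for 4354.59.86 is 6%.
4354.59.86 has an FTA preferential rate, but origin Bralara is not Orius; base rate stands.
Duty = £121,175.04 × 6% = £7,270.50.
Line 2 (1592.16.81, Bralara, 3,757 units, £757,148.21):
Base rate for 1592.16.81 is 30%.
Duty = £757,148.21 × 30% = £227,144.46.
Line 3 (9069.37.70, Orius, 1,498 kg, £214,453.68):
Base rate for 9069.37.70 is 16% + £0.71/kg.
Origin Orius qualifies under the Galara–Orius agreement and 9069.37.70 is covered: preferential rate Free applies instead.
Duty = £214,453.68 × 0% = £0.00.
Line 4 (3242.21.64, Farius, 3,655 units, £516,707.35):
Base rate for 3242.21.64 is 16.5%.
Additional duty on 3242.21.64 from Farius: +9.8%. Applied ad valorem rate: 16.5% + 9.8% = 26.3%.
Duty = £516,707.35 × 26.3% = £135,894.03.
Total = £7,270.50 + £227,144.46 + £0.00 + £135,894.03 = £370,308.99.

£370,308.99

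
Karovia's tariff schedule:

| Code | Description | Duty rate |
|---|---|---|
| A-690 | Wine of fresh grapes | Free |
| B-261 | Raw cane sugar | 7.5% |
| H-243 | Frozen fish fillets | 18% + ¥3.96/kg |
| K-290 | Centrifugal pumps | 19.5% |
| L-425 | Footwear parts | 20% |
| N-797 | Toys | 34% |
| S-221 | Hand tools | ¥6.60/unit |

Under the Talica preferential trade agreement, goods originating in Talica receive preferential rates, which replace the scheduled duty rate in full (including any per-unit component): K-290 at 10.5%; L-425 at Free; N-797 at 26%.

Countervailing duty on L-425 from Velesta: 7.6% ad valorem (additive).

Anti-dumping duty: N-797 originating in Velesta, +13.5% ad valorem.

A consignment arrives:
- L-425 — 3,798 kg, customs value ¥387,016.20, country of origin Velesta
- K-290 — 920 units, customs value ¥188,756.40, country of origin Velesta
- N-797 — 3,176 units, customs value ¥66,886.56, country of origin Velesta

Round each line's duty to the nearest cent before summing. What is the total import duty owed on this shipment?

¥175,395.09

Line 1 (L-425, Velesta, 3,798 kg, ¥387,016.20):
Base rate for L-425 is 20%.
L-425 has an FTA preferential rate, but origin Velesta is not Talica; base rate stands.
Additional duty on L-425 from Velesta: +7.6%. Applied ad valorem rate: 20% + 7.6% = 27.6%.
Duty = ¥387,016.20 × 27.6% = ¥106,816.47.
Line 2 (K-290, Velesta, 920 units, ¥188,756.40):
Base rate for K-290 is 19.5%.
K-290 has an FTA preferential rate, but origin Velesta is not Talica; base rate stands.
Duty = ¥188,756.40 × 19.5% = ¥36,807.50.
Line 3 (N-797, Velesta, 3,176 units, ¥66,886.56):
Base rate for N-797 is 34%.
N-797 has an FTA preferential rate, but origin Velesta is not Talica; base rate stands.
Additional duty on N-797 from Velesta: +13.5%. Applied ad valorem rate: 34% + 13.5% = 47.5%.
Duty = ¥66,886.56 × 47.5% = ¥31,771.12.
Total = ¥106,816.47 + ¥36,807.50 + ¥31,771.12 = ¥175,395.09.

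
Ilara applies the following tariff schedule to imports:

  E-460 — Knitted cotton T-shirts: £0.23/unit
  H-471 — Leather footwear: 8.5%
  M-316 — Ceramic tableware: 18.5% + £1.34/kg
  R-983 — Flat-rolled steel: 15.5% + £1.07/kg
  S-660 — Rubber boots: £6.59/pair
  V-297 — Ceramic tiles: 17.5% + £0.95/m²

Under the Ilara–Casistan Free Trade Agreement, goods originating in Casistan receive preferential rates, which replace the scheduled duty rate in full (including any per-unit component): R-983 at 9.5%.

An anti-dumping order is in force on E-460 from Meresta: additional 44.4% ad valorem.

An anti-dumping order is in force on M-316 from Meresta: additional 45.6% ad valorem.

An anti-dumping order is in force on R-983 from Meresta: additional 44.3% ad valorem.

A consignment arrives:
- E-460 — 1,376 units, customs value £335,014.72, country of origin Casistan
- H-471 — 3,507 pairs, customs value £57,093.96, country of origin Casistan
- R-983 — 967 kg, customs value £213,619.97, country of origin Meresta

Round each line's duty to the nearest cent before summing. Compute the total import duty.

£133,948.90

Line 1 (E-460, Casistan, 1,376 units, £335,014.72):
Base rate for E-460 is £0.23/unit.
Origin Casistan is the FTA partner but E-460 is not on the preference list; base rate stands.
The additional-duty order on E-460 targets Meresta, not Casistan; it does not apply.
Duty = 1,376 × £0.23 = £316.48.
Line 2 (H-471, Casistan, 3,507 pairs, £57,093.96):
Base rate for H-471 is 8.5%.
Origin Casistan is the FTA partner but H-471 is not on the preference list; base rate stands.
Duty = £57,093.96 × 8.5% = £4,852.99.
Line 3 (R-983, Meresta, 967 kg, £213,619.97):
Base rate for R-983 is 15.5% + £1.07/kg.
R-983 has an FTA preferential rate, but origin Meresta is not Casistan; base rate stands.
Additional duty on R-983 from Meresta: +44.3%. Applied ad valorem rate: 15.5% + 44.3% = 59.8%.
Duty = £213,619.97 × 59.8% + 967 × £1.07 = £128,779.43.
Total = £316.48 + £4,852.99 + £128,779.43 = £133,948.90.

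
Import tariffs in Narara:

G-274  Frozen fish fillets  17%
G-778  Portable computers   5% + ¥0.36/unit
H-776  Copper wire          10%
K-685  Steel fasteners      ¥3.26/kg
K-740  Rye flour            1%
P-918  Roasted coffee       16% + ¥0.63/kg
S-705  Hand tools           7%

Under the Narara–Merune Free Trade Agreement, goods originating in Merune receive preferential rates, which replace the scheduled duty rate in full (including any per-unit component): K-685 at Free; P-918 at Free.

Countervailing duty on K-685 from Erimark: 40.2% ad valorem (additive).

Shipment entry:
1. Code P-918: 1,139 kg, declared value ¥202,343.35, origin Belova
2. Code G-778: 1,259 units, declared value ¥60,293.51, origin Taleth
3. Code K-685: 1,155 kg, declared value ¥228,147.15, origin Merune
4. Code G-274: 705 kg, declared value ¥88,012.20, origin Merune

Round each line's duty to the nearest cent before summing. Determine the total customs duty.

¥51,522.50

Line 1 (P-918, Belova, 1,139 kg, ¥202,343.35):
Base rate for P-918 is 16% + ¥0.63/kg.
P-918 has an FTA preferential rate, but origin Belova is not Merune; base rate stands.
Duty = ¥202,343.35 × 16% + 1,139 × ¥0.63 = ¥33,092.51.
Line 2 (G-778, Taleth, 1,259 units, ¥60,293.51):
Base rate for G-778 is 5% + ¥0.36/unit.
Duty = ¥60,293.51 × 5% + 1,259 × ¥0.36 = ¥3,467.92.
Line 3 (K-685, Merune, 1,155 kg, ¥228,147.15):
Base rate for K-685 is ¥3.26/kg.
Origin Merune qualifies under the Narara–Merune agreement and K-685 is covered: preferential rate Free applies instead.
The additional-duty order on K-685 targets Erimark, not Merune; it does not apply.
Duty = ¥228,147.15 × 0% = ¥0.00.
Line 4 (G-274, Merune, 705 kg, ¥88,012.20):
Base rate for G-274 is 17%.
Origin Merune is the FTA partner but G-274 is not on the preference list; base rate stands.
Duty = ¥88,012.20 × 17% = ¥14,962.07.
Total = ¥33,092.51 + ¥3,467.92 + ¥0.00 + ¥14,962.07 = ¥51,522.50.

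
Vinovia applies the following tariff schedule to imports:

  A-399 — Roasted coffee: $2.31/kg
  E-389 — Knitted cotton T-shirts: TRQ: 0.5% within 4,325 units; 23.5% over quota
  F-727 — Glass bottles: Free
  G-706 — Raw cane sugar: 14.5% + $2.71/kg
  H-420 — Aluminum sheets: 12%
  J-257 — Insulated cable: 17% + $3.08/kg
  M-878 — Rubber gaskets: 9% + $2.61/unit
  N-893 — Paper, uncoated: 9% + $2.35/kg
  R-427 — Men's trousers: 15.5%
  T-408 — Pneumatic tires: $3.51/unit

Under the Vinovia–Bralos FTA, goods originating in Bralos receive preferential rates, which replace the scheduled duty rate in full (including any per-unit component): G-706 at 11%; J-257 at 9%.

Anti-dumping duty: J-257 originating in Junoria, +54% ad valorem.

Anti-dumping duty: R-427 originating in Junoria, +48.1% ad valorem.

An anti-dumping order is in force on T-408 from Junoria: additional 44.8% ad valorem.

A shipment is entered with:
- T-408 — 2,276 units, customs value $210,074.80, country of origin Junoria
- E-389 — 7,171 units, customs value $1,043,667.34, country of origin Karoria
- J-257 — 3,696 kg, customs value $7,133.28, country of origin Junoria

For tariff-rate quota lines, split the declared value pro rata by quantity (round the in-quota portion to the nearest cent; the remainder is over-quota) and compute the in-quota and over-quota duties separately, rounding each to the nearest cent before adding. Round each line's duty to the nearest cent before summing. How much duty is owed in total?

Line 1 (T-408, Junoria, 2,276 units, $210,074.80):
Base rate for T-408 is $3.51/unit.
Additional duty on T-408 from Junoria: +44.8% ad valorem. Applied ad valorem rate = 44.8%.
Duty = $210,074.80 × 44.8% + 2,276 × $3.51 = $102,102.27.
Line 2 (E-389, Karoria, 7,171 units, $1,043,667.34):
Code E-389 is under a tariff-rate quota (threshold 4,325 units). In-quota: 4,325 units at 0.5%; over-quota: 2,846 units at 23.5%.
Pro-rata value split: in-quota = $1,043,667.34 × 4,325/7,171 = $629,460.50; over-quota = $1,043,667.34 − $629,460.50 = $414,206.84.
In-quota duty = $629,460.50 × 0.5% = $3,147.30. Over-quota duty = $414,206.84 × 23.5% = $97,338.61.
Line duty = $3,147.30 + $97,338.61 = $100,485.91.
Line 3 (J-257, Junoria, 3,696 kg, $7,133.28):
Base rate for J-257 is 17% + $3.08/kg.
J-257 has an FTA preferential rate, but origin Junoria is not Bralos; base rate stands.
Additional duty on J-257 from Junoria: +54%. Applied ad valorem rate: 17% + 54% = 71%.
Duty = $7,133.28 × 71% + 3,696 × $3.08 = $16,448.31.
Total = $102,102.27 + $100,485.91 + $16,448.31 = $219,036.49.

$219,036.49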